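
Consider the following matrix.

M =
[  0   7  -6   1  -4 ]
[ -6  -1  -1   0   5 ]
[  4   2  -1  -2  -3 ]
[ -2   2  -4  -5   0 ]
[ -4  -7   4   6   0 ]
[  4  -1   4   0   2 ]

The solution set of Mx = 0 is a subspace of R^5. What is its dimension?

0

Row reduce to echelon form.
Swap R1 ↔ R2
R3 ← R3 + (2/3)·R1: [0, 4/3, -5/3, -2, 1/3]
R4 ← R4 − (1/3)·R1: [0, 7/3, -11/3, -5, -5/3]
R5 ← R5 − (2/3)·R1: [0, -19/3, 14/3, 6, -10/3]
R6 ← R6 + (2/3)·R1: [0, -5/3, 10/3, 0, 16/3]
R3 ← R3 − (4/21)·R2: [0, 0, -11/21, -46/21, 23/21]
R4 ← R4 − (1/3)·R2: [0, 0, -5/3, -16/3, -1/3]
R5 ← R5 + (19/21)·R2: [0, 0, -16/21, 145/21, -146/21]
R6 ← R6 + (5/21)·R2: [0, 0, 40/21, 5/21, 92/21]
R4 ← R4 − (35/11)·R3: [0, 0, 0, 18/11, -42/11]
R5 ← R5 − (16/11)·R3: [0, 0, 0, 111/11, -94/11]
R6 ← R6 + (40/11)·R3: [0, 0, 0, -85/11, 92/11]
R5 ← R5 − (37/6)·R4: [0, 0, 0, 0, 15]
R6 ← R6 + (85/18)·R4: [0, 0, 0, 0, -29/3]
R6 ← R6 + (29/45)·R5: [0, 0, 0, 0, 0]
5 nonzero rows, so rank(M) = 5.
M has 5 columns; by rank–nullity, nullity = 5 − 5 = 0.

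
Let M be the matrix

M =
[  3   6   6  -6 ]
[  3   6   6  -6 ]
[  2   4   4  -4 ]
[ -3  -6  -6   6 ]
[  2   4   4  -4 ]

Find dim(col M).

1

Row reduce to echelon form.
R2 ← R2 − R1: [0, 0, 0, 0]
R3 ← R3 − (2/3)·R1: [0, 0, 0, 0]
R4 ← R4 + R1: [0, 0, 0, 0]
R5 ← R5 − (2/3)·R1: [0, 0, 0, 0]
Echelon form has 1 nonzero row, so rank(M) = 1.
The column space has dimension equal to the rank: 1.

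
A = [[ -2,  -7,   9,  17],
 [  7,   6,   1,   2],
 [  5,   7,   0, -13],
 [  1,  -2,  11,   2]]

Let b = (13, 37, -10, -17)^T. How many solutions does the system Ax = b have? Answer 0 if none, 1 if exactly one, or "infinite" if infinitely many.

infinite

Row reduce the augmented matrix [A | b].
R2 ← R2 + (7/2)·R1: [0, -37/2, 65/2, 123/2, 165/2]
R3 ← R3 + (5/2)·R1: [0, -21/2, 45/2, 59/2, 45/2]
R4 ← R4 + (1/2)·R1: [0, -11/2, 31/2, 21/2, -21/2]
R3 ← R3 − (21/37)·R2: [0, 0, 150/37, -200/37, -900/37]
R4 ← R4 − (11/37)·R2: [0, 0, 216/37, -288/37, -1296/37]
R4 ← R4 − (36/25)·R3: [0, 0, 0, 0, 0]
The echelon form has 3 nonzero rows, and every pivot lies in the first 4 columns, so rank(A) = rank([A|b]) = 3.
The system is consistent.
rank = 3 < 4 unknowns, so there are infinitely many solutions.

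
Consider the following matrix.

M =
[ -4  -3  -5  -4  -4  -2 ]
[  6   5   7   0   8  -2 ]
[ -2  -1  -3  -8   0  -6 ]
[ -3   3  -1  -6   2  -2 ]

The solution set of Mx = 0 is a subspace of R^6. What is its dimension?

3

Row reduce to echelon form.
R2 ← R2 + (3/2)·R1: [0, 1/2, -1/2, -6, 2, -5]
R3 ← R3 − (1/2)·R1: [0, 1/2, -1/2, -6, 2, -5]
R4 ← R4 − (3/4)·R1: [0, 21/4, 11/4, -3, 5, -1/2]
R3 ← R3 − R2: [0, 0, 0, 0, 0, 0]
R4 ← R4 − (21/2)·R2: [0, 0, 8, 60, -16, 52]
Swap R3 ↔ R4
3 nonzero rows, so rank(M) = 3.
M has 6 columns; by rank–nullity, nullity = 6 − 3 = 3.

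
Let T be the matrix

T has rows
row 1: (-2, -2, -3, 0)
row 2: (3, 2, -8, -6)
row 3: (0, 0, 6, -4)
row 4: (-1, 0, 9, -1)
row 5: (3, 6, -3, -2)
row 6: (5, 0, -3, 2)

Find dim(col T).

4

Row reduce to echelon form.
R2 ← R2 + (3/2)·R1: [0, -1, -25/2, -6]
R4 ← R4 − (1/2)·R1: [0, 1, 21/2, -1]
R5 ← R5 + (3/2)·R1: [0, 3, -15/2, -2]
R6 ← R6 + (5/2)·R1: [0, -5, -21/2, 2]
R4 ← R4 + R2: [0, 0, -2, -7]
R5 ← R5 + (3)·R2: [0, 0, -45, -20]
R6 ← R6 − (5)·R2: [0, 0, 52, 32]
R4 ← R4 + (1/3)·R3: [0, 0, 0, -25/3]
R5 ← R5 + (15/2)·R3: [0, 0, 0, -50]
R6 ← R6 − (26/3)·R3: [0, 0, 0, 200/3]
R5 ← R5 − (6)·R4: [0, 0, 0, 0]
R6 ← R6 + (8)·R4: [0, 0, 0, 0]
Echelon form has 4 nonzero rows, so rank(T) = 4.
The column space has dimension equal to the rank: 4.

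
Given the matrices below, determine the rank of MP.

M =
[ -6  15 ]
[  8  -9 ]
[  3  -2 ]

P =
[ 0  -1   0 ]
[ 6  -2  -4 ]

First compute MP:
[[ 90, -24, -60],
 [-54,  10,  36],
 [-12,   1,   8]]
Now row reduce the product.
R2 ← R2 + (3/5)·R1: [0, -22/5, 0]
R3 ← R3 + (2/15)·R1: [0, -11/5, 0]
R3 ← R3 − (1/2)·R2: [0, 0, 0]
2 nonzero rows, so rank(MP) = 2.

2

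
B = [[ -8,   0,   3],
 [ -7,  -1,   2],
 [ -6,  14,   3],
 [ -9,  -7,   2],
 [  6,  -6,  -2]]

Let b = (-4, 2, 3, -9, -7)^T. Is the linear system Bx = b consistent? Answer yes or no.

Row reduce the augmented matrix [B | b].
R2 ← R2 − (7/8)·R1: [0, -1, -5/8, 11/2]
R3 ← R3 − (3/4)·R1: [0, 14, 3/4, 6]
R4 ← R4 − (9/8)·R1: [0, -7, -11/8, -9/2]
R5 ← R5 + (3/4)·R1: [0, -6, 1/4, -10]
R3 ← R3 + (14)·R2: [0, 0, -8, 83]
R4 ← R4 − (7)·R2: [0, 0, 3, -43]
R5 ← R5 − (6)·R2: [0, 0, 4, -43]
R4 ← R4 + (3/8)·R3: [0, 0, 0, -95/8]
R5 ← R5 + (1/2)·R3: [0, 0, 0, -3/2]
R5 ← R5 − (12/95)·R4: [0, 0, 0, 0]
The echelon form has 4 nonzero rows; the last pivot sits in the augmented column, so rank(B) = 3 but rank([B|b]) = 4.
Since the ranks differ, the system is inconsistent.

no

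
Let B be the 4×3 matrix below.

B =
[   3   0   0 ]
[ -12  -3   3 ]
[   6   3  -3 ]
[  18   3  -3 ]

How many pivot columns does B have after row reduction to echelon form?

Row reduce to echelon form.
R2 ← R2 + (4)·R1: [0, -3, 3]
R3 ← R3 − (2)·R1: [0, 3, -3]
R4 ← R4 − (6)·R1: [0, 3, -3]
R3 ← R3 + R2: [0, 0, 0]
R4 ← R4 + R2: [0, 0, 0]
Echelon form has 2 nonzero rows, so rank(B) = 2.
Each nonzero row contributes one pivot column: 2 pivot columns.

2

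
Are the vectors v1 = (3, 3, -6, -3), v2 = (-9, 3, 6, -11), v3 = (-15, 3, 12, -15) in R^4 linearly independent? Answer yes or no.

no

Form the matrix with these vectors as rows and row reduce.
R2 ← R2 + (3)·R1: [0, 12, -12, -20]
R3 ← R3 + (5)·R1: [0, 18, -18, -30]
R3 ← R3 − (3/2)·R2: [0, 0, 0, 0]
2 nonzero rows, so the 3 vectors span a space of dimension 2.
Since 2 < 3, the vectors are linearly dependent.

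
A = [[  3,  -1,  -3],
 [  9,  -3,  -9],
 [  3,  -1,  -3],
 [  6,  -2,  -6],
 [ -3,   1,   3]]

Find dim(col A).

Row reduce to echelon form.
R2 ← R2 − (3)·R1: [0, 0, 0]
R3 ← R3 − R1: [0, 0, 0]
R4 ← R4 − (2)·R1: [0, 0, 0]
R5 ← R5 + R1: [0, 0, 0]
Echelon form has 1 nonzero row, so rank(A) = 1.
The column space has dimension equal to the rank: 1.

1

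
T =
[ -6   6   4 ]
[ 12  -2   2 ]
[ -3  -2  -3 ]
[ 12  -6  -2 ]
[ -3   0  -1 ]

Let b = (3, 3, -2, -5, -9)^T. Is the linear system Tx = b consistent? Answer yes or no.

Row reduce the augmented matrix [T | b].
R2 ← R2 + (2)·R1: [0, 10, 10, 9]
R3 ← R3 − (1/2)·R1: [0, -5, -5, -7/2]
R4 ← R4 + (2)·R1: [0, 6, 6, 1]
R5 ← R5 − (1/2)·R1: [0, -3, -3, -21/2]
R3 ← R3 + (1/2)·R2: [0, 0, 0, 1]
R4 ← R4 − (3/5)·R2: [0, 0, 0, -22/5]
R5 ← R5 + (3/10)·R2: [0, 0, 0, -39/5]
R4 ← R4 + (22/5)·R3: [0, 0, 0, 0]
R5 ← R5 + (39/5)·R3: [0, 0, 0, 0]
The echelon form has 3 nonzero rows; the last pivot sits in the augmented column, so rank(T) = 2 but rank([T|b]) = 3.
Since the ranks differ, the system is inconsistent.

no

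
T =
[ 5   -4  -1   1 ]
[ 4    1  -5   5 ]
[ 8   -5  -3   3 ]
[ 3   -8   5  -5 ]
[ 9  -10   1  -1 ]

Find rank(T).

2

Row reduce to echelon form.
R2 ← R2 − (4/5)·R1: [0, 21/5, -21/5, 21/5]
R3 ← R3 − (8/5)·R1: [0, 7/5, -7/5, 7/5]
R4 ← R4 − (3/5)·R1: [0, -28/5, 28/5, -28/5]
R5 ← R5 − (9/5)·R1: [0, -14/5, 14/5, -14/5]
R3 ← R3 − (1/3)·R2: [0, 0, 0, 0]
R4 ← R4 + (4/3)·R2: [0, 0, 0, 0]
R5 ← R5 + (2/3)·R2: [0, 0, 0, 0]
Echelon form has 2 nonzero rows, so rank(T) = 2.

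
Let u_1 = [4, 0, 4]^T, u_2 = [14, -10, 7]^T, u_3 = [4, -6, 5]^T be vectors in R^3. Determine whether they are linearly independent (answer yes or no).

yes

Form the matrix with these vectors as rows and row reduce.
R2 ← R2 − (7/2)·R1: [0, -10, -7]
R3 ← R3 − R1: [0, -6, 1]
R3 ← R3 − (3/5)·R2: [0, 0, 26/5]
3 nonzero rows, so the 3 vectors span a space of dimension 3.
Since 3 = 3, the vectors are linearly independent.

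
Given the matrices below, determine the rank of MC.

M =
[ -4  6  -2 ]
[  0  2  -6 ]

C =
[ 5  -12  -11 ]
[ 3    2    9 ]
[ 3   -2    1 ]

2

First compute MC:
[[ -8,  64,  96],
 [-12,  16,  12]]
Now row reduce the product.
R2 ← R2 − (3/2)·R1: [0, -80, -132]
2 nonzero rows, so rank(MC) = 2.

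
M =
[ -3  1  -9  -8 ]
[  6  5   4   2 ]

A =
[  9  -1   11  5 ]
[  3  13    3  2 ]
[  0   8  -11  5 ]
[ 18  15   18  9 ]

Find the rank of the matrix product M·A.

2

First compute MA:
[[-168, -176, -75, -130],
 [105, 121,  73,  78]]
Now row reduce the product.
R2 ← R2 + (5/8)·R1: [0, 11, 209/8, -13/4]
2 nonzero rows, so rank(MA) = 2.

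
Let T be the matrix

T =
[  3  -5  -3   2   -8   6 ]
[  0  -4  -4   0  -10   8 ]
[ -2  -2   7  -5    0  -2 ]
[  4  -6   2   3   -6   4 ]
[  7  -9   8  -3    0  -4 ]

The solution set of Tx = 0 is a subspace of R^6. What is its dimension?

1

Row reduce to echelon form.
R3 ← R3 + (2/3)·R1: [0, -16/3, 5, -11/3, -16/3, 2]
R4 ← R4 − (4/3)·R1: [0, 2/3, 6, 1/3, 14/3, -4]
R5 ← R5 − (7/3)·R1: [0, 8/3, 15, -23/3, 56/3, -18]
R3 ← R3 − (4/3)·R2: [0, 0, 31/3, -11/3, 8, -26/3]
R4 ← R4 + (1/6)·R2: [0, 0, 16/3, 1/3, 3, -8/3]
R5 ← R5 + (2/3)·R2: [0, 0, 37/3, -23/3, 12, -38/3]
R4 ← R4 − (16/31)·R3: [0, 0, 0, 69/31, -35/31, 56/31]
R5 ← R5 − (37/31)·R3: [0, 0, 0, -102/31, 76/31, -72/31]
R5 ← R5 + (34/23)·R4: [0, 0, 0, 0, 18/23, 8/23]
5 nonzero rows, so rank(T) = 5.
T has 6 columns; by rank–nullity, nullity = 6 − 5 = 1.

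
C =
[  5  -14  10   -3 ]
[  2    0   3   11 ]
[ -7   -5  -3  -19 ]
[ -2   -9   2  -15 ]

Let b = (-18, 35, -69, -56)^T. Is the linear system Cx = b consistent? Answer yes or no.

yes

Row reduce the augmented matrix [C | b].
R2 ← R2 − (2/5)·R1: [0, 28/5, -1, 61/5, 211/5]
R3 ← R3 + (7/5)·R1: [0, -123/5, 11, -116/5, -471/5]
R4 ← R4 + (2/5)·R1: [0, -73/5, 6, -81/5, -316/5]
R3 ← R3 + (123/28)·R2: [0, 0, 185/28, 851/28, 2553/28]
R4 ← R4 + (73/28)·R2: [0, 0, 95/28, 437/28, 1311/28]
R4 ← R4 − (19/37)·R3: [0, 0, 0, 0, 0]
The echelon form has 3 nonzero rows, and every pivot lies in the first 4 columns, so rank(C) = rank([C|b]) = 3.
The system is consistent.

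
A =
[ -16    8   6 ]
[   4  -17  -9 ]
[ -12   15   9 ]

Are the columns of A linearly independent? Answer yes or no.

Row reduce A to echelon form.
R2 ← R2 + (1/4)·R1: [0, -15, -15/2]
R3 ← R3 − (3/4)·R1: [0, 9, 9/2]
R3 ← R3 + (3/5)·R2: [0, 0, 0]
2 pivots among 3 columns.
Only 2 < 3 pivot columns, so the columns are linearly dependent.

no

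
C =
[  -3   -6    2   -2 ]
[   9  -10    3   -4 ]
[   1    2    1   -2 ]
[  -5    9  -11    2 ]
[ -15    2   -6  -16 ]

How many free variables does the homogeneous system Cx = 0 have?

Row reduce to echelon form.
R2 ← R2 + (3)·R1: [0, -28, 9, -10]
R3 ← R3 + (1/3)·R1: [0, 0, 5/3, -8/3]
R4 ← R4 − (5/3)·R1: [0, 19, -43/3, 16/3]
R5 ← R5 − (5)·R1: [0, 32, -16, -6]
R4 ← R4 + (19/28)·R2: [0, 0, -691/84, -61/42]
R5 ← R5 + (8/7)·R2: [0, 0, -40/7, -122/7]
R4 ← R4 + (691/140)·R3: [0, 0, 0, -1023/70]
R5 ← R5 + (24/7)·R3: [0, 0, 0, -186/7]
R5 ← R5 − (20/11)·R4: [0, 0, 0, 0]
4 nonzero rows, so rank(C) = 4.
C has 4 columns; by rank–nullity, nullity = 4 − 4 = 0.

0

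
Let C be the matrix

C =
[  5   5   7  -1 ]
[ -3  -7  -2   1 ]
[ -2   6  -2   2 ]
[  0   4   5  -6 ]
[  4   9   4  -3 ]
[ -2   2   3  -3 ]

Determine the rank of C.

4

Row reduce to echelon form.
R2 ← R2 + (3/5)·R1: [0, -4, 11/5, 2/5]
R3 ← R3 + (2/5)·R1: [0, 8, 4/5, 8/5]
R5 ← R5 − (4/5)·R1: [0, 5, -8/5, -11/5]
R6 ← R6 + (2/5)·R1: [0, 4, 29/5, -17/5]
R3 ← R3 + (2)·R2: [0, 0, 26/5, 12/5]
R4 ← R4 + R2: [0, 0, 36/5, -28/5]
R5 ← R5 + (5/4)·R2: [0, 0, 23/20, -17/10]
R6 ← R6 + R2: [0, 0, 8, -3]
R4 ← R4 − (18/13)·R3: [0, 0, 0, -116/13]
R5 ← R5 − (23/104)·R3: [0, 0, 0, -29/13]
R6 ← R6 − (20/13)·R3: [0, 0, 0, -87/13]
R5 ← R5 − (1/4)·R4: [0, 0, 0, 0]
R6 ← R6 − (3/4)·R4: [0, 0, 0, 0]
Echelon form has 4 nonzero rows, so rank(C) = 4.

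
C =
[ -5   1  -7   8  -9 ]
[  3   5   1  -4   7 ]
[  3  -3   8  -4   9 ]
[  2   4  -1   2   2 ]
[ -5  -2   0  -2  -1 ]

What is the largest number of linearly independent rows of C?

Row reduce to echelon form.
R2 ← R2 + (3/5)·R1: [0, 28/5, -16/5, 4/5, 8/5]
R3 ← R3 + (3/5)·R1: [0, -12/5, 19/5, 4/5, 18/5]
R4 ← R4 + (2/5)·R1: [0, 22/5, -19/5, 26/5, -8/5]
R5 ← R5 − R1: [0, -3, 7, -10, 8]
R3 ← R3 + (3/7)·R2: [0, 0, 17/7, 8/7, 30/7]
R4 ← R4 − (11/14)·R2: [0, 0, -9/7, 32/7, -20/7]
R5 ← R5 + (15/28)·R2: [0, 0, 37/7, -67/7, 62/7]
R4 ← R4 + (9/17)·R3: [0, 0, 0, 88/17, -10/17]
R5 ← R5 − (37/17)·R3: [0, 0, 0, -205/17, -8/17]
R5 ← R5 + (205/88)·R4: [0, 0, 0, 0, -81/44]
Echelon form has 5 nonzero rows, so rank(C) = 5.
The rank gives the maximum number of linearly independent rows: 5.

5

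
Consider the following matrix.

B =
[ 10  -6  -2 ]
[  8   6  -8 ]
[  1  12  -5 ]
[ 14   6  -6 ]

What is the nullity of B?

Row reduce to echelon form.
R2 ← R2 − (4/5)·R1: [0, 54/5, -32/5]
R3 ← R3 − (1/10)·R1: [0, 63/5, -24/5]
R4 ← R4 − (7/5)·R1: [0, 72/5, -16/5]
R3 ← R3 − (7/6)·R2: [0, 0, 8/3]
R4 ← R4 − (4/3)·R2: [0, 0, 16/3]
R4 ← R4 − (2)·R3: [0, 0, 0]
3 nonzero rows, so rank(B) = 3.
B has 3 columns; by rank–nullity, nullity = 3 − 3 = 0.

0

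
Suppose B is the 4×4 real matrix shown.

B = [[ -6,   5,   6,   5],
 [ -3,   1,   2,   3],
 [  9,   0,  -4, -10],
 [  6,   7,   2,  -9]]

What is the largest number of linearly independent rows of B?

2

Row reduce to echelon form.
R2 ← R2 − (1/2)·R1: [0, -3/2, -1, 1/2]
R3 ← R3 + (3/2)·R1: [0, 15/2, 5, -5/2]
R4 ← R4 + R1: [0, 12, 8, -4]
R3 ← R3 + (5)·R2: [0, 0, 0, 0]
R4 ← R4 + (8)·R2: [0, 0, 0, 0]
Echelon form has 2 nonzero rows, so rank(B) = 2.
The rank gives the maximum number of linearly independent rows: 2.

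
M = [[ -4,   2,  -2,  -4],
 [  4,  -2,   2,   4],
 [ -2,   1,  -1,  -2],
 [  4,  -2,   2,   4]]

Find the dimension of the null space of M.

Row reduce to echelon form.
R2 ← R2 + R1: [0, 0, 0, 0]
R3 ← R3 − (1/2)·R1: [0, 0, 0, 0]
R4 ← R4 + R1: [0, 0, 0, 0]
1 nonzero row, so rank(M) = 1.
M has 4 columns; by rank–nullity, nullity = 4 − 1 = 3.

3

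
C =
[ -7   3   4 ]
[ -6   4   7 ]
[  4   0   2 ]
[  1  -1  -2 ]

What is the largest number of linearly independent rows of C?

2

Row reduce to echelon form.
R2 ← R2 − (6/7)·R1: [0, 10/7, 25/7]
R3 ← R3 + (4/7)·R1: [0, 12/7, 30/7]
R4 ← R4 + (1/7)·R1: [0, -4/7, -10/7]
R3 ← R3 − (6/5)·R2: [0, 0, 0]
R4 ← R4 + (2/5)·R2: [0, 0, 0]
Echelon form has 2 nonzero rows, so rank(C) = 2.
The rank gives the maximum number of linearly independent rows: 2.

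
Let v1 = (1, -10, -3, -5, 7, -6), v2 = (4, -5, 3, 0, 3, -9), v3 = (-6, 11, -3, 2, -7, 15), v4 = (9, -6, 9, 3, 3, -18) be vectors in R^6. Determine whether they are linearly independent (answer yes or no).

Form the matrix with these vectors as rows and row reduce.
R2 ← R2 − (4)·R1: [0, 35, 15, 20, -25, 15]
R3 ← R3 + (6)·R1: [0, -49, -21, -28, 35, -21]
R4 ← R4 − (9)·R1: [0, 84, 36, 48, -60, 36]
R3 ← R3 + (7/5)·R2: [0, 0, 0, 0, 0, 0]
R4 ← R4 − (12/5)·R2: [0, 0, 0, 0, 0, 0]
2 nonzero rows, so the 4 vectors span a space of dimension 2.
Since 2 < 4, the vectors are linearly dependent.

no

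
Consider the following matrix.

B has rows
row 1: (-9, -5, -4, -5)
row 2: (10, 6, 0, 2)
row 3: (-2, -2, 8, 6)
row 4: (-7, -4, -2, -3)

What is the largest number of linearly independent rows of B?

Row reduce to echelon form.
R2 ← R2 + (10/9)·R1: [0, 4/9, -40/9, -32/9]
R3 ← R3 − (2/9)·R1: [0, -8/9, 80/9, 64/9]
R4 ← R4 − (7/9)·R1: [0, -1/9, 10/9, 8/9]
R3 ← R3 + (2)·R2: [0, 0, 0, 0]
R4 ← R4 + (1/4)·R2: [0, 0, 0, 0]
Echelon form has 2 nonzero rows, so rank(B) = 2.
The rank gives the maximum number of linearly independent rows: 2.

2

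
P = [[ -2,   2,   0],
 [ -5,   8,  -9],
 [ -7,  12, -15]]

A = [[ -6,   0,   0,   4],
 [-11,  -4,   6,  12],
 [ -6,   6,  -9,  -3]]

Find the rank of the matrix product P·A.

First compute PA:
[[-10,  -8,  12,  16],
 [ -4, -86, 129, 103],
 [  0, -138, 207, 161]]
Now row reduce the product.
R2 ← R2 − (2/5)·R1: [0, -414/5, 621/5, 483/5]
R3 ← R3 − (5/3)·R2: [0, 0, 0, 0]
2 nonzero rows, so rank(PA) = 2.

2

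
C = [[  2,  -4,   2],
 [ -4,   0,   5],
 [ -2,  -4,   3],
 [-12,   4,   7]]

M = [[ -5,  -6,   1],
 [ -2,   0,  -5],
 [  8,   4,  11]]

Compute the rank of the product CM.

First compute CM:
[[ 14,  -4,  44],
 [ 60,  44,  51],
 [ 42,  24,  51],
 [108, 100,  45]]
Now row reduce the product.
R2 ← R2 − (30/7)·R1: [0, 428/7, -963/7]
R3 ← R3 − (3)·R1: [0, 36, -81]
R4 ← R4 − (54/7)·R1: [0, 916/7, -2061/7]
R3 ← R3 − (63/107)·R2: [0, 0, 0]
R4 ← R4 − (229/107)·R2: [0, 0, 0]
2 nonzero rows, so rank(CM) = 2.

2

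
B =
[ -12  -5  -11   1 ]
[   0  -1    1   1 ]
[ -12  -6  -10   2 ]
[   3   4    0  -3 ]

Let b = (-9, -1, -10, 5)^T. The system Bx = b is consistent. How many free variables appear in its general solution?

2

Row reduce the augmented matrix [B | b].
R3 ← R3 − R1: [0, -1, 1, 1, -1]
R4 ← R4 + (1/4)·R1: [0, 11/4, -11/4, -11/4, 11/4]
R3 ← R3 − R2: [0, 0, 0, 0, 0]
R4 ← R4 + (11/4)·R2: [0, 0, 0, 0, 0]
The echelon form has 2 nonzero rows, and every pivot lies in the first 4 columns, so rank(B) = rank([B|b]) = 2.
The system is consistent.
Free variables = (unknowns) − (rank) = 4 − 2 = 2.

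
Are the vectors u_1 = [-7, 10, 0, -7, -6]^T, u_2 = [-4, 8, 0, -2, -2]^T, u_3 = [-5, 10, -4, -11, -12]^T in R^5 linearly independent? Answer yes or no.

Form the matrix with these vectors as rows and row reduce.
R2 ← R2 − (4/7)·R1: [0, 16/7, 0, 2, 10/7]
R3 ← R3 − (5/7)·R1: [0, 20/7, -4, -6, -54/7]
R3 ← R3 − (5/4)·R2: [0, 0, -4, -17/2, -19/2]
3 nonzero rows, so the 3 vectors span a space of dimension 3.
Since 3 = 3, the vectors are linearly independent.

yes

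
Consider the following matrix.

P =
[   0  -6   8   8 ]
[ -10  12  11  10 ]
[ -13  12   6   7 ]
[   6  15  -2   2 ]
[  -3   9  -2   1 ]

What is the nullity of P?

0

Row reduce to echelon form.
Swap R1 ↔ R2
R3 ← R3 − (13/10)·R1: [0, -18/5, -83/10, -6]
R4 ← R4 + (3/5)·R1: [0, 111/5, 23/5, 8]
R5 ← R5 − (3/10)·R1: [0, 27/5, -53/10, -2]
R3 ← R3 − (3/5)·R2: [0, 0, -131/10, -54/5]
R4 ← R4 + (37/10)·R2: [0, 0, 171/5, 188/5]
R5 ← R5 + (9/10)·R2: [0, 0, 19/10, 26/5]
R4 ← R4 + (342/131)·R3: [0, 0, 0, 1232/131]
R5 ← R5 + (19/131)·R3: [0, 0, 0, 476/131]
R5 ← R5 − (17/44)·R4: [0, 0, 0, 0]
4 nonzero rows, so rank(P) = 4.
P has 4 columns; by rank–nullity, nullity = 4 − 4 = 0.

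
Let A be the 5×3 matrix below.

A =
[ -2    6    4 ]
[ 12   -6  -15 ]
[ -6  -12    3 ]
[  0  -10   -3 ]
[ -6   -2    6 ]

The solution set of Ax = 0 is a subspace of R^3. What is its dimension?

Row reduce to echelon form.
R2 ← R2 + (6)·R1: [0, 30, 9]
R3 ← R3 − (3)·R1: [0, -30, -9]
R5 ← R5 − (3)·R1: [0, -20, -6]
R3 ← R3 + R2: [0, 0, 0]
R4 ← R4 + (1/3)·R2: [0, 0, 0]
R5 ← R5 + (2/3)·R2: [0, 0, 0]
2 nonzero rows, so rank(A) = 2.
A has 3 columns; by rank–nullity, nullity = 3 − 2 = 1.

1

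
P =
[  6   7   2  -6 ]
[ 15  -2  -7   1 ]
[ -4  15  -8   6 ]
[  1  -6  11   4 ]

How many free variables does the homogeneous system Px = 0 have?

Row reduce to echelon form.
R2 ← R2 − (5/2)·R1: [0, -39/2, -12, 16]
R3 ← R3 + (2/3)·R1: [0, 59/3, -20/3, 2]
R4 ← R4 − (1/6)·R1: [0, -43/6, 32/3, 5]
R3 ← R3 + (118/117)·R2: [0, 0, -244/13, 2122/117]
R4 ← R4 − (43/117)·R2: [0, 0, 196/13, -103/117]
R4 ← R4 + (49/61)·R3: [0, 0, 0, 835/61]
4 nonzero rows, so rank(P) = 4.
P has 4 columns; by rank–nullity, nullity = 4 − 4 = 0.

0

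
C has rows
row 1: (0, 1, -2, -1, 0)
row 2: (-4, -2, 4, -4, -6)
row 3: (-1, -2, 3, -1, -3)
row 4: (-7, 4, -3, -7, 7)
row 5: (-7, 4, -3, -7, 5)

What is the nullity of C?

1

Row reduce to echelon form.
Swap R1 ↔ R2
R3 ← R3 − (1/4)·R1: [0, -3/2, 2, 0, -3/2]
R4 ← R4 − (7/4)·R1: [0, 15/2, -10, 0, 35/2]
R5 ← R5 − (7/4)·R1: [0, 15/2, -10, 0, 31/2]
R3 ← R3 + (3/2)·R2: [0, 0, -1, -3/2, -3/2]
R4 ← R4 − (15/2)·R2: [0, 0, 5, 15/2, 35/2]
R5 ← R5 − (15/2)·R2: [0, 0, 5, 15/2, 31/2]
R4 ← R4 + (5)·R3: [0, 0, 0, 0, 10]
R5 ← R5 + (5)·R3: [0, 0, 0, 0, 8]
R5 ← R5 − (4/5)·R4: [0, 0, 0, 0, 0]
4 nonzero rows, so rank(C) = 4.
C has 5 columns; by rank–nullity, nullity = 5 − 4 = 1.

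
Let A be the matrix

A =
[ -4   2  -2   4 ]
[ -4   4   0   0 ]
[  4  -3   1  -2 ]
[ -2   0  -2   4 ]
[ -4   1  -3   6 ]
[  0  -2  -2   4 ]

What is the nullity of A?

2

Row reduce to echelon form.
R2 ← R2 − R1: [0, 2, 2, -4]
R3 ← R3 + R1: [0, -1, -1, 2]
R4 ← R4 − (1/2)·R1: [0, -1, -1, 2]
R5 ← R5 − R1: [0, -1, -1, 2]
R3 ← R3 + (1/2)·R2: [0, 0, 0, 0]
R4 ← R4 + (1/2)·R2: [0, 0, 0, 0]
R5 ← R5 + (1/2)·R2: [0, 0, 0, 0]
R6 ← R6 + R2: [0, 0, 0, 0]
2 nonzero rows, so rank(A) = 2.
A has 4 columns; by rank–nullity, nullity = 4 − 2 = 2.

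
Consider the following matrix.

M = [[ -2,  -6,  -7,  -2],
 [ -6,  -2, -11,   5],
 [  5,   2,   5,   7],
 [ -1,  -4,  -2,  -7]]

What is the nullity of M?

1

Row reduce to echelon form.
R2 ← R2 − (3)·R1: [0, 16, 10, 11]
R3 ← R3 + (5/2)·R1: [0, -13, -25/2, 2]
R4 ← R4 − (1/2)·R1: [0, -1, 3/2, -6]
R3 ← R3 + (13/16)·R2: [0, 0, -35/8, 175/16]
R4 ← R4 + (1/16)·R2: [0, 0, 17/8, -85/16]
R4 ← R4 + (17/35)·R3: [0, 0, 0, 0]
3 nonzero rows, so rank(M) = 3.
M has 4 columns; by rank–nullity, nullity = 4 − 3 = 1.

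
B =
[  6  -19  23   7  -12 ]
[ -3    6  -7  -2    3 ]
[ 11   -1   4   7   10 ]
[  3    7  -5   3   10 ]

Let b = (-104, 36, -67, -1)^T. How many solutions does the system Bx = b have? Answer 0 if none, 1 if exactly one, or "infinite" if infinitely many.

infinite

Row reduce the augmented matrix [B | b].
R2 ← R2 + (1/2)·R1: [0, -7/2, 9/2, 3/2, -3, -16]
R3 ← R3 − (11/6)·R1: [0, 203/6, -229/6, -35/6, 32, 371/3]
R4 ← R4 − (1/2)·R1: [0, 33/2, -33/2, -1/2, 16, 51]
R3 ← R3 + (29/3)·R2: [0, 0, 16/3, 26/3, 3, -31]
R4 ← R4 + (33/7)·R2: [0, 0, 33/7, 46/7, 13/7, -171/7]
R4 ← R4 − (99/112)·R3: [0, 0, 0, -61/56, -89/112, 333/112]
The echelon form has 4 nonzero rows, and every pivot lies in the first 5 columns, so rank(B) = rank([B|b]) = 4.
The system is consistent.
rank = 4 < 5 unknowns, so there are infinitely many solutions.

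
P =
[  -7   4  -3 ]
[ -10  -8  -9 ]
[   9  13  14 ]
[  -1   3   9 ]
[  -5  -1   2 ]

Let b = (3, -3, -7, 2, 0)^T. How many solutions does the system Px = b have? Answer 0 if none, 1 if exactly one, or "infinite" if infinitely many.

0

Row reduce the augmented matrix [P | b].
R2 ← R2 − (10/7)·R1: [0, -96/7, -33/7, -51/7]
R3 ← R3 + (9/7)·R1: [0, 127/7, 71/7, -22/7]
R4 ← R4 − (1/7)·R1: [0, 17/7, 66/7, 11/7]
R5 ← R5 − (5/7)·R1: [0, -27/7, 29/7, -15/7]
R3 ← R3 + (127/96)·R2: [0, 0, 125/32, -409/32]
R4 ← R4 + (17/96)·R2: [0, 0, 275/32, 9/32]
R5 ← R5 − (9/32)·R2: [0, 0, 175/32, -3/32]
R4 ← R4 − (11/5)·R3: [0, 0, 0, 142/5]
R5 ← R5 − (7/5)·R3: [0, 0, 0, 89/5]
R5 ← R5 − (89/142)·R4: [0, 0, 0, 0]
The echelon form has 4 nonzero rows; the last pivot sits in the augmented column, so rank(P) = 3 but rank([P|b]) = 4.
Since the ranks differ, the system is inconsistent.
It has no solutions.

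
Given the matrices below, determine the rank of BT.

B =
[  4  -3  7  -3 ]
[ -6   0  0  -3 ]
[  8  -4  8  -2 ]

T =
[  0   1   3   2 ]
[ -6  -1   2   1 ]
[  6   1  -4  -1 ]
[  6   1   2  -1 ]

First compute BT:
[[ 42,  11, -28,   1],
 [-18,  -9, -24,  -9],
 [ 60,  18, -20,   6]]
Now row reduce the product.
R2 ← R2 + (3/7)·R1: [0, -30/7, -36, -60/7]
R3 ← R3 − (10/7)·R1: [0, 16/7, 20, 32/7]
R3 ← R3 + (8/15)·R2: [0, 0, 4/5, 0]
3 nonzero rows, so rank(BT) = 3.

3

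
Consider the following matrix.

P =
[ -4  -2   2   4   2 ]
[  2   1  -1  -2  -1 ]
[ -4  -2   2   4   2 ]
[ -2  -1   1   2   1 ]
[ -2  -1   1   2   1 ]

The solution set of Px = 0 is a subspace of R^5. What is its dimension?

4

Row reduce to echelon form.
R2 ← R2 + (1/2)·R1: [0, 0, 0, 0, 0]
R3 ← R3 − R1: [0, 0, 0, 0, 0]
R4 ← R4 − (1/2)·R1: [0, 0, 0, 0, 0]
R5 ← R5 − (1/2)·R1: [0, 0, 0, 0, 0]
1 nonzero row, so rank(P) = 1.
P has 5 columns; by rank–nullity, nullity = 5 − 1 = 4.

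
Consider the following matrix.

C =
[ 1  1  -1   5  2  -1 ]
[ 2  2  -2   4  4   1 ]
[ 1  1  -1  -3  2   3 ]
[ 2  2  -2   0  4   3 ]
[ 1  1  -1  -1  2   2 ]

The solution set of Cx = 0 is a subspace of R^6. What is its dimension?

Row reduce to echelon form.
R2 ← R2 − (2)·R1: [0, 0, 0, -6, 0, 3]
R3 ← R3 − R1: [0, 0, 0, -8, 0, 4]
R4 ← R4 − (2)·R1: [0, 0, 0, -10, 0, 5]
R5 ← R5 − R1: [0, 0, 0, -6, 0, 3]
R3 ← R3 − (4/3)·R2: [0, 0, 0, 0, 0, 0]
R4 ← R4 − (5/3)·R2: [0, 0, 0, 0, 0, 0]
R5 ← R5 − R2: [0, 0, 0, 0, 0, 0]
2 nonzero rows, so rank(C) = 2.
C has 6 columns; by rank–nullity, nullity = 6 − 2 = 4.

4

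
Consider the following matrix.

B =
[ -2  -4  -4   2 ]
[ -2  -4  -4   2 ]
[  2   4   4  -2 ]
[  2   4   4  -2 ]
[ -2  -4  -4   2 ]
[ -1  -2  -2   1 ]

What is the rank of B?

1

Row reduce to echelon form.
R2 ← R2 − R1: [0, 0, 0, 0]
R3 ← R3 + R1: [0, 0, 0, 0]
R4 ← R4 + R1: [0, 0, 0, 0]
R5 ← R5 − R1: [0, 0, 0, 0]
R6 ← R6 − (1/2)·R1: [0, 0, 0, 0]
Echelon form has 1 nonzero row, so rank(B) = 1.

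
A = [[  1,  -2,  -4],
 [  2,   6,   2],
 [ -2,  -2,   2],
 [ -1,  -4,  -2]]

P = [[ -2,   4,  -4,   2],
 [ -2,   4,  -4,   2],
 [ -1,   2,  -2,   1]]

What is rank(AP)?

1

First compute AP:
[[  6, -12,  12,  -6],
 [-18,  36, -36,  18],
 [  6, -12,  12,  -6],
 [ 12, -24,  24, -12]]
Now row reduce the product.
R2 ← R2 + (3)·R1: [0, 0, 0, 0]
R3 ← R3 − R1: [0, 0, 0, 0]
R4 ← R4 − (2)·R1: [0, 0, 0, 0]
1 nonzero row, so rank(AP) = 1.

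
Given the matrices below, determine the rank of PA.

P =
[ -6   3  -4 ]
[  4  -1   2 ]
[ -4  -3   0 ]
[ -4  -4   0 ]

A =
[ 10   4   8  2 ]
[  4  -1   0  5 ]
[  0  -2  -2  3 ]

First compute PA:
[[-48, -19, -40,  -9],
 [ 36,  13,  28,   9],
 [-52, -13, -32, -23],
 [-56, -12, -32, -28]]
Now row reduce the product.
R2 ← R2 + (3/4)·R1: [0, -5/4, -2, 9/4]
R3 ← R3 − (13/12)·R1: [0, 91/12, 34/3, -53/4]
R4 ← R4 − (7/6)·R1: [0, 61/6, 44/3, -35/2]
R3 ← R3 + (91/15)·R2: [0, 0, -4/5, 2/5]
R4 ← R4 + (122/15)·R2: [0, 0, -8/5, 4/5]
R4 ← R4 − (2)·R3: [0, 0, 0, 0]
3 nonzero rows, so rank(PA) = 3.

3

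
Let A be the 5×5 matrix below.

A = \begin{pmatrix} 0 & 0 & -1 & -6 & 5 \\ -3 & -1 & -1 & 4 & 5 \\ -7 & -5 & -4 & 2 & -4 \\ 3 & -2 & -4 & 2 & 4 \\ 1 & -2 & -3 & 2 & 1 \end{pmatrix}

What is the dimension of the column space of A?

Row reduce to echelon form.
Swap R1 ↔ R2
R3 ← R3 − (7/3)·R1: [0, -8/3, -5/3, -22/3, -47/3]
R4 ← R4 + R1: [0, -3, -5, 6, 9]
R5 ← R5 + (1/3)·R1: [0, -7/3, -10/3, 10/3, 8/3]
Swap R2 ↔ R3
R4 ← R4 − (9/8)·R2: [0, 0, -25/8, 57/4, 213/8]
R5 ← R5 − (7/8)·R2: [0, 0, -15/8, 39/4, 131/8]
R4 ← R4 − (25/8)·R3: [0, 0, 0, 33, 11]
R5 ← R5 − (15/8)·R3: [0, 0, 0, 21, 7]
R5 ← R5 − (7/11)·R4: [0, 0, 0, 0, 0]
Echelon form has 4 nonzero rows, so rank(A) = 4.
The column space has dimension equal to the rank: 4.

4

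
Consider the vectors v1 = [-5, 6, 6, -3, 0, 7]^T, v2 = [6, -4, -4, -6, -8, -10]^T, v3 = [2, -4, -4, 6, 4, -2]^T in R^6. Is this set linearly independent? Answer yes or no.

no

Form the matrix with these vectors as rows and row reduce.
R2 ← R2 + (6/5)·R1: [0, 16/5, 16/5, -48/5, -8, -8/5]
R3 ← R3 + (2/5)·R1: [0, -8/5, -8/5, 24/5, 4, 4/5]
R3 ← R3 + (1/2)·R2: [0, 0, 0, 0, 0, 0]
2 nonzero rows, so the 3 vectors span a space of dimension 2.
Since 2 < 3, the vectors are linearly dependent.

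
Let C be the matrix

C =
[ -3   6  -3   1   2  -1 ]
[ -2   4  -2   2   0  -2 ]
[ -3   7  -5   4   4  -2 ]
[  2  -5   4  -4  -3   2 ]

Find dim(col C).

3

Row reduce to echelon form.
R2 ← R2 − (2/3)·R1: [0, 0, 0, 4/3, -4/3, -4/3]
R3 ← R3 − R1: [0, 1, -2, 3, 2, -1]
R4 ← R4 + (2/3)·R1: [0, -1, 2, -10/3, -5/3, 4/3]
Swap R2 ↔ R3
R4 ← R4 + R2: [0, 0, 0, -1/3, 1/3, 1/3]
R4 ← R4 + (1/4)·R3: [0, 0, 0, 0, 0, 0]
Echelon form has 3 nonzero rows, so rank(C) = 3.
The column space has dimension equal to the rank: 3.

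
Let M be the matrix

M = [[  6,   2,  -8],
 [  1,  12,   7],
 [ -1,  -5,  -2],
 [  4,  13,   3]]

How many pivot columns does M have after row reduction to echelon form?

Row reduce to echelon form.
R2 ← R2 − (1/6)·R1: [0, 35/3, 25/3]
R3 ← R3 + (1/6)·R1: [0, -14/3, -10/3]
R4 ← R4 − (2/3)·R1: [0, 35/3, 25/3]
R3 ← R3 + (2/5)·R2: [0, 0, 0]
R4 ← R4 − R2: [0, 0, 0]
Echelon form has 2 nonzero rows, so rank(M) = 2.
Each nonzero row contributes one pivot column: 2 pivot columns.

2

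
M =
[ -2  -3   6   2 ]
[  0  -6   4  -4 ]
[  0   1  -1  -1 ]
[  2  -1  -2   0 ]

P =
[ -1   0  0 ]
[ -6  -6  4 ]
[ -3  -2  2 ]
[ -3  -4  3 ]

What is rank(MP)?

3

First compute MP:
[[ -4,  -2,   6],
 [ 36,  44, -28],
 [  0,   0,  -1],
 [ 10,  10,  -8]]
Now row reduce the product.
R2 ← R2 + (9)·R1: [0, 26, 26]
R4 ← R4 + (5/2)·R1: [0, 5, 7]
R4 ← R4 − (5/26)·R2: [0, 0, 2]
R4 ← R4 + (2)·R3: [0, 0, 0]
3 nonzero rows, so rank(MP) = 3.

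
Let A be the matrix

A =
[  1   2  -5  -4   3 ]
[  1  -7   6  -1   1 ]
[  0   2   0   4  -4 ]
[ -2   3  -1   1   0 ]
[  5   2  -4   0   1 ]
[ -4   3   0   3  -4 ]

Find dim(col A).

Row reduce to echelon form.
R2 ← R2 − R1: [0, -9, 11, 3, -2]
R4 ← R4 + (2)·R1: [0, 7, -11, -7, 6]
R5 ← R5 − (5)·R1: [0, -8, 21, 20, -14]
R6 ← R6 + (4)·R1: [0, 11, -20, -13, 8]
R3 ← R3 + (2/9)·R2: [0, 0, 22/9, 14/3, -40/9]
R4 ← R4 + (7/9)·R2: [0, 0, -22/9, -14/3, 40/9]
R5 ← R5 − (8/9)·R2: [0, 0, 101/9, 52/3, -110/9]
R6 ← R6 + (11/9)·R2: [0, 0, -59/9, -28/3, 50/9]
R4 ← R4 + R3: [0, 0, 0, 0, 0]
R5 ← R5 − (101/22)·R3: [0, 0, 0, -45/11, 90/11]
R6 ← R6 + (59/22)·R3: [0, 0, 0, 35/11, -70/11]
Swap R4 ↔ R5
R6 ← R6 + (7/9)·R4: [0, 0, 0, 0, 0]
Echelon form has 4 nonzero rows, so rank(A) = 4.
The column space has dimension equal to the rank: 4.

4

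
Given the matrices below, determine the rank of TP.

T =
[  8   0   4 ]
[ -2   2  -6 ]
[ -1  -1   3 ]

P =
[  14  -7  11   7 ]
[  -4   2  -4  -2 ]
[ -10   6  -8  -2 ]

First compute TP:
[[ 72, -32,  56,  48],
 [ 24, -18,  18,  -6],
 [-40,  23, -31, -11]]
Now row reduce the product.
R2 ← R2 − (1/3)·R1: [0, -22/3, -2/3, -22]
R3 ← R3 + (5/9)·R1: [0, 47/9, 1/9, 47/3]
R3 ← R3 + (47/66)·R2: [0, 0, -4/11, 0]
3 nonzero rows, so rank(TP) = 3.

3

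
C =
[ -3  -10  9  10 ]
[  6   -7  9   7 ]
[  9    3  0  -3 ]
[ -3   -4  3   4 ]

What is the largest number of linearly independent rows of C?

2

Row reduce to echelon form.
R2 ← R2 + (2)·R1: [0, -27, 27, 27]
R3 ← R3 + (3)·R1: [0, -27, 27, 27]
R4 ← R4 − R1: [0, 6, -6, -6]
R3 ← R3 − R2: [0, 0, 0, 0]
R4 ← R4 + (2/9)·R2: [0, 0, 0, 0]
Echelon form has 2 nonzero rows, so rank(C) = 2.
The rank gives the maximum number of linearly independent rows: 2.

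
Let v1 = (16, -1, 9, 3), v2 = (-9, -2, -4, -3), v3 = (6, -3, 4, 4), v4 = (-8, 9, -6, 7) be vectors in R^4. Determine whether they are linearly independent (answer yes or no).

yes

Form the matrix with these vectors as rows and row reduce.
R2 ← R2 + (9/16)·R1: [0, -41/16, 17/16, -21/16]
R3 ← R3 − (3/8)·R1: [0, -21/8, 5/8, 23/8]
R4 ← R4 + (1/2)·R1: [0, 17/2, -3/2, 17/2]
R3 ← R3 − (42/41)·R2: [0, 0, -19/41, 173/41]
R4 ← R4 + (136/41)·R2: [0, 0, 83/41, 170/41]
R4 ← R4 + (83/19)·R3: [0, 0, 0, 429/19]
4 nonzero rows, so the 4 vectors span a space of dimension 4.
Since 4 = 4, the vectors are linearly independent.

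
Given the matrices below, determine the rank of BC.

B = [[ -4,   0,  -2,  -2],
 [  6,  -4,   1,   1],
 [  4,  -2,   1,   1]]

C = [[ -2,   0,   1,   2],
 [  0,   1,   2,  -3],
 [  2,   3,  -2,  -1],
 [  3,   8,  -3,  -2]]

First compute BC:
[[ -2, -22,   6,  -2],
 [ -7,   7,  -7,  21],
 [ -3,   9,  -5,  11]]
Now row reduce the product.
R2 ← R2 − (7/2)·R1: [0, 84, -28, 28]
R3 ← R3 − (3/2)·R1: [0, 42, -14, 14]
R3 ← R3 − (1/2)·R2: [0, 0, 0, 0]
2 nonzero rows, so rank(BC) = 2.

2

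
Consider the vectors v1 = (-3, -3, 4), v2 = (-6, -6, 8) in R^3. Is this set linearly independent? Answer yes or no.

no

Form the matrix with these vectors as rows and row reduce.
R2 ← R2 − (2)·R1: [0, 0, 0]
1 nonzero row, so the 2 vectors span a space of dimension 1.
Since 1 < 2, the vectors are linearly dependent.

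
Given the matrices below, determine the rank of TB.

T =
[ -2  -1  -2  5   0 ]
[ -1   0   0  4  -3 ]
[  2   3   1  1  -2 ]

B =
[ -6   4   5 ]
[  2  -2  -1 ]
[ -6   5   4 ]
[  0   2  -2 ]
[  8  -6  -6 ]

First compute TB:
[[ 22,  -6, -27],
 [-18,  22,   5],
 [-28,  21,  21]]
Now row reduce the product.
R2 ← R2 + (9/11)·R1: [0, 188/11, -188/11]
R3 ← R3 + (14/11)·R1: [0, 147/11, -147/11]
R3 ← R3 − (147/188)·R2: [0, 0, 0]
2 nonzero rows, so rank(TB) = 2.

2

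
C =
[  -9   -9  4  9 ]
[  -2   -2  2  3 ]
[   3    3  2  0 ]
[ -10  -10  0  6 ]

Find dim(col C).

2

Row reduce to echelon form.
R2 ← R2 − (2/9)·R1: [0, 0, 10/9, 1]
R3 ← R3 + (1/3)·R1: [0, 0, 10/3, 3]
R4 ← R4 − (10/9)·R1: [0, 0, -40/9, -4]
R3 ← R3 − (3)·R2: [0, 0, 0, 0]
R4 ← R4 + (4)·R2: [0, 0, 0, 0]
Echelon form has 2 nonzero rows, so rank(C) = 2.
The column space has dimension equal to the rank: 2.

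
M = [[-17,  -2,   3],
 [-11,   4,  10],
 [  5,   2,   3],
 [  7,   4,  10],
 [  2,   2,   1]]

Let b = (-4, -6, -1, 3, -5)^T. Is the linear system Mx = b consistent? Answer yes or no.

no

Row reduce the augmented matrix [M | b].
R2 ← R2 − (11/17)·R1: [0, 90/17, 137/17, -58/17]
R3 ← R3 + (5/17)·R1: [0, 24/17, 66/17, -37/17]
R4 ← R4 + (7/17)·R1: [0, 54/17, 191/17, 23/17]
R5 ← R5 + (2/17)·R1: [0, 30/17, 23/17, -93/17]
R3 ← R3 − (4/15)·R2: [0, 0, 26/15, -19/15]
R4 ← R4 − (3/5)·R2: [0, 0, 32/5, 17/5]
R5 ← R5 − (1/3)·R2: [0, 0, -4/3, -13/3]
R4 ← R4 − (48/13)·R3: [0, 0, 0, 105/13]
R5 ← R5 + (10/13)·R3: [0, 0, 0, -69/13]
R5 ← R5 + (23/35)·R4: [0, 0, 0, 0]
The echelon form has 4 nonzero rows; the last pivot sits in the augmented column, so rank(M) = 3 but rank([M|b]) = 4.
Since the ranks differ, the system is inconsistent.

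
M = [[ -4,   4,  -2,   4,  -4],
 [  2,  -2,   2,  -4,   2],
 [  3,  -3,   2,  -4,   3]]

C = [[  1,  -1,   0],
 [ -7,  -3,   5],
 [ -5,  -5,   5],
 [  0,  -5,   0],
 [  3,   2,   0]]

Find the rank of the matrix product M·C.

2

First compute MC:
[[-34, -26,  10],
 [ 12,  18,   0],
 [ 23,  22,  -5]]
Now row reduce the product.
R2 ← R2 + (6/17)·R1: [0, 150/17, 60/17]
R3 ← R3 + (23/34)·R1: [0, 75/17, 30/17]
R3 ← R3 − (1/2)·R2: [0, 0, 0]
2 nonzero rows, so rank(MC) = 2.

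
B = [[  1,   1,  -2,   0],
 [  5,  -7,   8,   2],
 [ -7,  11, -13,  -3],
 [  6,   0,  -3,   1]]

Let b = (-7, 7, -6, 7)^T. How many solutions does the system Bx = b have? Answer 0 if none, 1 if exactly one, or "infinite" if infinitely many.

Row reduce the augmented matrix [B | b].
R2 ← R2 − (5)·R1: [0, -12, 18, 2, 42]
R3 ← R3 + (7)·R1: [0, 18, -27, -3, -55]
R4 ← R4 − (6)·R1: [0, -6, 9, 1, 49]
R3 ← R3 + (3/2)·R2: [0, 0, 0, 0, 8]
R4 ← R4 − (1/2)·R2: [0, 0, 0, 0, 28]
R4 ← R4 − (7/2)·R3: [0, 0, 0, 0, 0]
The echelon form has 3 nonzero rows; the last pivot sits in the augmented column, so rank(B) = 2 but rank([B|b]) = 3.
Since the ranks differ, the system is inconsistent.
It has no solutions.

0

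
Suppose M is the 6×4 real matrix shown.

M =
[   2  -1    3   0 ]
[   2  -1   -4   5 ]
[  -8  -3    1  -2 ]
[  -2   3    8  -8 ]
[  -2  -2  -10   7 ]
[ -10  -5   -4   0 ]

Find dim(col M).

4

Row reduce to echelon form.
R2 ← R2 − R1: [0, 0, -7, 5]
R3 ← R3 + (4)·R1: [0, -7, 13, -2]
R4 ← R4 + R1: [0, 2, 11, -8]
R5 ← R5 + R1: [0, -3, -7, 7]
R6 ← R6 + (5)·R1: [0, -10, 11, 0]
Swap R2 ↔ R3
R4 ← R4 + (2/7)·R2: [0, 0, 103/7, -60/7]
R5 ← R5 − (3/7)·R2: [0, 0, -88/7, 55/7]
R6 ← R6 − (10/7)·R2: [0, 0, -53/7, 20/7]
R4 ← R4 + (103/49)·R3: [0, 0, 0, 95/49]
R5 ← R5 − (88/49)·R3: [0, 0, 0, -55/49]
R6 ← R6 − (53/49)·R3: [0, 0, 0, -125/49]
R5 ← R5 + (11/19)·R4: [0, 0, 0, 0]
R6 ← R6 + (25/19)·R4: [0, 0, 0, 0]
Echelon form has 4 nonzero rows, so rank(M) = 4.
The column space has dimension equal to the rank: 4.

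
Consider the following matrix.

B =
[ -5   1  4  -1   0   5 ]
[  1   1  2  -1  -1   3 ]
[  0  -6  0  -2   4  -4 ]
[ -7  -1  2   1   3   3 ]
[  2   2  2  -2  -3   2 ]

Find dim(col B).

4

Row reduce to echelon form.
R2 ← R2 + (1/5)·R1: [0, 6/5, 14/5, -6/5, -1, 4]
R4 ← R4 − (7/5)·R1: [0, -12/5, -18/5, 12/5, 3, -4]
R5 ← R5 + (2/5)·R1: [0, 12/5, 18/5, -12/5, -3, 4]
R3 ← R3 + (5)·R2: [0, 0, 14, -8, -1, 16]
R4 ← R4 + (2)·R2: [0, 0, 2, 0, 1, 4]
R5 ← R5 − (2)·R2: [0, 0, -2, 0, -1, -4]
R4 ← R4 − (1/7)·R3: [0, 0, 0, 8/7, 8/7, 12/7]
R5 ← R5 + (1/7)·R3: [0, 0, 0, -8/7, -8/7, -12/7]
R5 ← R5 + R4: [0, 0, 0, 0, 0, 0]
Echelon form has 4 nonzero rows, so rank(B) = 4.
The column space has dimension equal to the rank: 4.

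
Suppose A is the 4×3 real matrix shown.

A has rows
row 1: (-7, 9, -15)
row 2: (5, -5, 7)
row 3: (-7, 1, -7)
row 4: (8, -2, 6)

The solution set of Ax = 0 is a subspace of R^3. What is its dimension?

Row reduce to echelon form.
R2 ← R2 + (5/7)·R1: [0, 10/7, -26/7]
R3 ← R3 − R1: [0, -8, 8]
R4 ← R4 + (8/7)·R1: [0, 58/7, -78/7]
R3 ← R3 + (28/5)·R2: [0, 0, -64/5]
R4 ← R4 − (29/5)·R2: [0, 0, 52/5]
R4 ← R4 + (13/16)·R3: [0, 0, 0]
3 nonzero rows, so rank(A) = 3.
A has 3 columns; by rank–nullity, nullity = 3 − 3 = 0.

0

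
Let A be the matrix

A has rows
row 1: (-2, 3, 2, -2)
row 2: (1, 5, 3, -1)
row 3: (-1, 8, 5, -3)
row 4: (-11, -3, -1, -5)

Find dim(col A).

Row reduce to echelon form.
R2 ← R2 + (1/2)·R1: [0, 13/2, 4, -2]
R3 ← R3 − (1/2)·R1: [0, 13/2, 4, -2]
R4 ← R4 − (11/2)·R1: [0, -39/2, -12, 6]
R3 ← R3 − R2: [0, 0, 0, 0]
R4 ← R4 + (3)·R2: [0, 0, 0, 0]
Echelon form has 2 nonzero rows, so rank(A) = 2.
The column space has dimension equal to the rank: 2.

2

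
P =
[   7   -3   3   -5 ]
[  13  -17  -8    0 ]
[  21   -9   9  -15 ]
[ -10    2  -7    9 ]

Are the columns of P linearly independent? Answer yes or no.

Row reduce P to echelon form.
R2 ← R2 − (13/7)·R1: [0, -80/7, -95/7, 65/7]
R3 ← R3 − (3)·R1: [0, 0, 0, 0]
R4 ← R4 + (10/7)·R1: [0, -16/7, -19/7, 13/7]
R4 ← R4 − (1/5)·R2: [0, 0, 0, 0]
2 pivots among 4 columns.
Only 2 < 4 pivot columns, so the columns are linearly dependent.

no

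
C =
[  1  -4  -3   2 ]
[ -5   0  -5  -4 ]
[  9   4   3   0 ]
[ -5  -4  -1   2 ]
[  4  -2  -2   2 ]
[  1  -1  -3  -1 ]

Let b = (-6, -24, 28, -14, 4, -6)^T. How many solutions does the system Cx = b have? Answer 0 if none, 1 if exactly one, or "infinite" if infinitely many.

1

Row reduce the augmented matrix [C | b].
R2 ← R2 + (5)·R1: [0, -20, -20, 6, -54]
R3 ← R3 − (9)·R1: [0, 40, 30, -18, 82]
R4 ← R4 + (5)·R1: [0, -24, -16, 12, -44]
R5 ← R5 − (4)·R1: [0, 14, 10, -6, 28]
R6 ← R6 − R1: [0, 3, 0, -3, 0]
R3 ← R3 + (2)·R2: [0, 0, -10, -6, -26]
R4 ← R4 − (6/5)·R2: [0, 0, 8, 24/5, 104/5]
R5 ← R5 + (7/10)·R2: [0, 0, -4, -9/5, -49/5]
R6 ← R6 + (3/20)·R2: [0, 0, -3, -21/10, -81/10]
R4 ← R4 + (4/5)·R3: [0, 0, 0, 0, 0]
R5 ← R5 − (2/5)·R3: [0, 0, 0, 3/5, 3/5]
R6 ← R6 − (3/10)·R3: [0, 0, 0, -3/10, -3/10]
Swap R4 ↔ R5
R6 ← R6 + (1/2)·R4: [0, 0, 0, 0, 0]
The echelon form has 4 nonzero rows, and every pivot lies in the first 4 columns, so rank(C) = rank([C|b]) = 4.
The system is consistent.
rank = 4 = number of unknowns, so the solution is unique.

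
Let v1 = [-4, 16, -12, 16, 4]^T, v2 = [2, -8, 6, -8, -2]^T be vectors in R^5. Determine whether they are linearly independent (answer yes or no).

Form the matrix with these vectors as rows and row reduce.
R2 ← R2 + (1/2)·R1: [0, 0, 0, 0, 0]
1 nonzero row, so the 2 vectors span a space of dimension 1.
Since 1 < 2, the vectors are linearly dependent.

no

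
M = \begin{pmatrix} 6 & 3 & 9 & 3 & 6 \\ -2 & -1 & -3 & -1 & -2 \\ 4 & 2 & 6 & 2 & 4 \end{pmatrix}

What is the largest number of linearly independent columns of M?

Row reduce to echelon form.
R2 ← R2 + (1/3)·R1: [0, 0, 0, 0, 0]
R3 ← R3 − (2/3)·R1: [0, 0, 0, 0, 0]
Echelon form has 1 nonzero row, so rank(M) = 1.
The rank gives the maximum number of linearly independent columns: 1.

1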